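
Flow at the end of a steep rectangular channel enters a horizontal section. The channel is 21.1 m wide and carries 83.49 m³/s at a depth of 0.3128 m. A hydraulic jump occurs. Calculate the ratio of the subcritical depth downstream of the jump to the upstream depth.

q = Q/b = 83.49/21.1 = 3.957 m²/s; V₁ = q/y₁ = 12.65 m/s. Fr₁ = V₁/√(g·y₁) = 7.221.
Sequent-depth ratio: y₂/y₁ = ½[√(1 + 8Fr₁²) − 1] = ½[√418.18 − 1] = 9.725.

y₂/y₁ = 9.725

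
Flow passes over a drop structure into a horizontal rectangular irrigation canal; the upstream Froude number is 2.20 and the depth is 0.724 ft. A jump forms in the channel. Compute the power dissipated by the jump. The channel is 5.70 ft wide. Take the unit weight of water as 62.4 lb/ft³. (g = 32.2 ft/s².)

P = 1.53 hp

Fr₁ = 2.20 (given).
Sequent-depth ratio: y₂/y₁ = ½[√(1 + 8Fr₁²) − 1] = ½[√39.72 − 1] = 2.65.
y₂ = 2.65 × 0.724 = 1.92 ft.
V₁ = Fr₁·√(g·y₁) = 2.20×√(32.2×0.724) = 10.6 ft/s; q = V₁·y₁ = 7.69 ft²/s. V₂ = q/y₂ = 7.69/1.92 = 4.01 ft/s. E₁ = y₁ + V₁²/2g = 2.48 ft; E₂ = y₂ + V₂²/2g = 2.17 ft. ΔE = E₁ − E₂ = 0.307 ft.
Q = q·b = 7.69 × 5.70 = 43.8 cfs. P = γ·Q·ΔE/550 = 62.4 × 43.8 × 0.307 / 550 = 1.53 hp.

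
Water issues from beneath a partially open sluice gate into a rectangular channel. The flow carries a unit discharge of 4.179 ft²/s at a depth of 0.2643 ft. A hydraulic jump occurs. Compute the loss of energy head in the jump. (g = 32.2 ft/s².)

V₁ = q/y₁ = 4.179/0.2643 = 15.81 ft/s. Fr₁ = V₁/√(g·y₁) = 15.81/√(32.2×0.2643) = 5.420.
From the momentum equation for a rectangular channel, y₂/y₁ = ½[√(1 + 8Fr₁²) − 1] = ½[√236.01 − 1] = 7.181.
y₂ = 7.181 × 0.2643 = 1.898 ft.
Head loss: ΔE = (y₂ − y₁)³/(4y₁y₂) = (1.898 − 0.2643)³/(4×0.2643×1.898) = 4.360/2.007 = 2.173 ft.

ΔE = 2.173 ft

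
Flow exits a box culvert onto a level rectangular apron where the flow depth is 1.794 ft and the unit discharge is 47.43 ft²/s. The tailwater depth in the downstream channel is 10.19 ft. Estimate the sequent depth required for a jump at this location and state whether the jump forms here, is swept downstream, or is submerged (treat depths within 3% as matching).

V₁ = q/y₁ = 47.43/1.794 = 26.44 ft/s. Fr₁ = V₁/√(g·y₁) = 26.44/√(32.2×1.794) = 3.478.
By Bélanger, y₂/y₁ = ½[√(1 + 8Fr₁²) − 1] = ½[√97.799 − 1] = 4.445.
y₂ = 4.445 × 1.794 = 7.974 ft.
Tailwater y_tw = 10.19 ft: y_tw > y₂, so the jump is submerged.

y₂ = 7.974 ft; the jump is submerged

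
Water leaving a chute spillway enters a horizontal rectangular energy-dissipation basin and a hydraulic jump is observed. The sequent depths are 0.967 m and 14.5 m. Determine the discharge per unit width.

q = 32.6 m²/s

For a rectangular channel the momentum equation gives q² = ½·g·y₁·y₂·(y₁ + y₂) = ½×9.81×0.967×14.5×15.5 = 1064.
q = √1064 = 32.6 m²/s.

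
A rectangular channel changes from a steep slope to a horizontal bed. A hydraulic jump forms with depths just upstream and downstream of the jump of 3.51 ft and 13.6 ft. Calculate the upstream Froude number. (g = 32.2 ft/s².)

For a rectangular channel the momentum equation gives q² = ½·g·y₁·y₂·(y₁ + y₂) = ½×32.2×3.51×13.6×17.1 = 13150.
q = √13150 = 115 ft²/s.
V₁ = q/y₁ = 32.7 ft/s; Fr₁ = V₁/√(g·y₁) = 3.07.

Fr₁ = 3.07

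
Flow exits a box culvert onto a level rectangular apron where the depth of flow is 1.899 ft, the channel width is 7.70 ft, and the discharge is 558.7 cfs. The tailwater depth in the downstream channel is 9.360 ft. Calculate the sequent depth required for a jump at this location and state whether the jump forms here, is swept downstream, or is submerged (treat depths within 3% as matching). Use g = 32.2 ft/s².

q = Q/b = 558.7/7.70 = 72.56 ft²/s; V₁ = q/y₁ = 38.21 ft/s. Fr₁ = V₁/√(g·y₁) = 4.886.
By Bélanger, y₂/y₁ = ½[√(1 + 8Fr₁²) − 1] = ½[√192.00 − 1] = 6.428.
y₂ = 6.428 × 1.899 = 12.21 ft.
Tailwater y_tw = 9.360 ft: y_tw < y₂, so the jump is swept downstream.

y₂ = 12.21 ft; the jump is swept downstream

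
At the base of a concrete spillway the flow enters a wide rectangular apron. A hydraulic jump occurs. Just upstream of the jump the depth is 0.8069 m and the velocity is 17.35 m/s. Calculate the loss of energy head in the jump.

Fr₁ = V₁/√(g·y₁) = 17.35/√(9.81×0.8069) = 6.167.
From the momentum equation for a rectangular channel, y₂/y₁ = ½[√(1 + 8Fr₁²) − 1] = ½[√305.23 − 1] = 8.235.
y₂ = 8.235 × 0.8069 = 6.645 m.
Head loss: ΔE = (y₂ − y₁)³/(4y₁y₂) = (6.645 − 0.8069)³/(4×0.8069×6.645) = 199.0/21.45 = 9.278 m.

ΔE = 9.278 m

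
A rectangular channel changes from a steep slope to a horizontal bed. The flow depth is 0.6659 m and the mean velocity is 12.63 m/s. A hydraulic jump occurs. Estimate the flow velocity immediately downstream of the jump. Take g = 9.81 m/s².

V₂ = 1.941 m/s

Fr₁ = V₁/√(g·y₁) = 12.63/√(9.81×0.6659) = 4.942.
By Bélanger, y₂/y₁ = ½[√(1 + 8Fr₁²) − 1] = ½[√196.35 − 1] = 6.506.
y₂ = 6.506 × 0.6659 = 4.333 m.
q = V₁·y₁ = 12.63 × 0.6659 = 8.410 m²/s.
V₂ = q/y₂ = 8.410/4.333 = 1.941 m/s.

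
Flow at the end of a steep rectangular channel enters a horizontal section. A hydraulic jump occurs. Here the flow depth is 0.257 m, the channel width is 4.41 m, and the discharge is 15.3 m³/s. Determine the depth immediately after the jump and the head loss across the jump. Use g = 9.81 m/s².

q = Q/b = 15.3/4.41 = 3.47 m²/s; V₁ = q/y₁ = 13.5 m/s. Fr₁ = V₁/√(g·y₁) = 8.50.
By Bélanger, y₂/y₁ = ½[√(1 + 8Fr₁²) − 1] = ½[√579.3 − 1] = 11.5.
y₂ = 11.5 × 0.257 = 2.96 m.
V₂ = q/y₂ = 3.47/2.96 = 1.17 m/s. E₁ = y₁ + V₁²/2g = 9.55 m; E₂ = y₂ + V₂²/2g = 3.03 m. ΔE = E₁ − E₂ = 6.51 m.

y₂ = 2.96 m; ΔE = 6.51 m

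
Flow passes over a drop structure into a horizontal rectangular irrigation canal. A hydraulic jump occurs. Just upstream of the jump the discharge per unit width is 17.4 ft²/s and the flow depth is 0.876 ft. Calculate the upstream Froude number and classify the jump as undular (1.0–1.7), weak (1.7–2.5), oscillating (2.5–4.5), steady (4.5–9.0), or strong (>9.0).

V₁ = q/y₁ = 17.4/0.876 = 19.9 ft/s. Fr₁ = V₁/√(g·y₁) = 19.9/√(32.2×0.876) = 3.74.
Fr₁ = 3.74 lies in the oscillating range.

Fr₁ = 3.74; oscillating jump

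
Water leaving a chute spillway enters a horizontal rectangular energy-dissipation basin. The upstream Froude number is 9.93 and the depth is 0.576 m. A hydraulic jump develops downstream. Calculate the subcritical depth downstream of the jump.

Fr₁ = 9.93 (given).
Conjugate-depth relation: y₂/y₁ = ½[√(1 + 8Fr₁²) − 1] = ½[√789.8 − 1] = 13.6.
y₂ = 13.6 × 0.576 = 7.81 m.

y₂ = 7.81 m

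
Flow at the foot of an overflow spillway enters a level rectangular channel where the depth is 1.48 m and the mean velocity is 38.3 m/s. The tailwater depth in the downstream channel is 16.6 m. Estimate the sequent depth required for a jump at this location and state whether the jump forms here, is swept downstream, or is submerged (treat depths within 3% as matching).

Fr₁ = V₁/√(g·y₁) = 38.3/√(9.81×1.48) = 10.1.
Bélanger equation: y₂/y₁ = ½[√(1 + 8Fr₁²) − 1] = ½[√809.3 − 1] = 13.7.
y₂ = 13.7 × 1.48 = 20.3 m.
Tailwater y_tw = 16.6 m: y_tw < y₂, so the jump is swept downstream.

y₂ = 20.3 m; the jump is swept downstream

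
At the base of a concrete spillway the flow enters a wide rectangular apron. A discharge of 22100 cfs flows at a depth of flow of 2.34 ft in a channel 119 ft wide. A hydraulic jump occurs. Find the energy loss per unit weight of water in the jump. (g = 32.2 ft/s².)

ΔE = 70.4 ft

q = Q/b = 22100/119 = 186 ft²/s; V₁ = q/y₁ = 79.4 ft/s. Fr₁ = V₁/√(g·y₁) = 9.14.
Conjugate-depth relation: y₂/y₁ = ½[√(1 + 8Fr₁²) − 1] = ½[√669.8 − 1] = 12.4.
y₂ = 12.4 × 2.34 = 29.1 ft.
V₂ = q/y₂ = 186/29.1 = 6.38 ft/s. E₁ = y₁ + V₁²/2g = 100 ft; E₂ = y₂ + V₂²/2g = 29.7 ft. ΔE = E₁ − E₂ = 70.4 ft.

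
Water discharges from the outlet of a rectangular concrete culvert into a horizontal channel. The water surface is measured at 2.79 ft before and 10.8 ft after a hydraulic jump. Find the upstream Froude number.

Fr₁ = 3.07

For a rectangular channel the momentum equation gives q² = ½·g·y₁·y₂·(y₁ + y₂) = ½×32.2×2.79×10.8×13.6 = 6593.
q = √6593 = 81.2 ft²/s.
V₁ = q/y₁ = 29.1 ft/s; Fr₁ = V₁/√(g·y₁) = 3.07.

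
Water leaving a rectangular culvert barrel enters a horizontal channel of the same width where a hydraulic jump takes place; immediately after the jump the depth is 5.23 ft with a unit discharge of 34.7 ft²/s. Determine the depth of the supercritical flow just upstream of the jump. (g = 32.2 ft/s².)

V₂ = q/y₂ = 34.7/5.23 = 6.63 ft/s; Fr₂ = V₂/√(g·y₂) = 0.511.
From the momentum equation (using Fr₂), y₁/y₂ = ½[√(1 + 8Fr₂²) − 1] = ½[√3.091 − 1] = 0.379.
y₁ = 0.379 × 5.23 = 1.98 ft.

y₁ = 1.98 ft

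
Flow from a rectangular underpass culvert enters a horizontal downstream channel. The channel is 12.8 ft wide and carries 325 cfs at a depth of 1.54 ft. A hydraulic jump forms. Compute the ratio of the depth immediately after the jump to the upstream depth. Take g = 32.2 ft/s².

y₂/y₁ = 2.85

q = Q/b = 325/12.8 = 25.4 ft²/s; V₁ = q/y₁ = 16.5 ft/s. Fr₁ = V₁/√(g·y₁) = 2.34.
By Bélanger, y₂/y₁ = ½[√(1 + 8Fr₁²) − 1] = ½[√44.85 − 1] = 2.85.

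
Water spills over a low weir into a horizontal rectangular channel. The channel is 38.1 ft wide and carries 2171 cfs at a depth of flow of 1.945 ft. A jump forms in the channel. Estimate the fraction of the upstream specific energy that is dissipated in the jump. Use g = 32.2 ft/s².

q = Q/b = 2171/38.1 = 56.98 ft²/s; V₁ = q/y₁ = 29.30 ft/s. Fr₁ = V₁/√(g·y₁) = 3.702.
By Bélanger, y₂/y₁ = ½[√(1 + 8Fr₁²) − 1] = ½[√110.63 − 1] = 4.759.
y₂ = 4.759 × 1.945 = 9.257 ft.
E₁ = y₁ + V₁²/2g = 15.27 ft. ΔE = (y₂ − y₁)³/(4y₁y₂) = 5.427 ft. ΔE/E₁ = 5.427/15.27 = 0.355.

ΔE/E₁ = 0.355 (35.5%)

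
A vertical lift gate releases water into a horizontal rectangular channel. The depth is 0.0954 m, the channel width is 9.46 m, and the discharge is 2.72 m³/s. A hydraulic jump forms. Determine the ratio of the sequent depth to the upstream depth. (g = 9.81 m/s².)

y₂/y₁ = 3.93

q = Q/b = 2.72/9.46 = 0.288 m²/s; V₁ = q/y₁ = 3.01 m/s. Fr₁ = V₁/√(g·y₁) = 3.12.
Conjugate-depth relation: y₂/y₁ = ½[√(1 + 8Fr₁²) − 1] = ½[√78.65 − 1] = 3.93.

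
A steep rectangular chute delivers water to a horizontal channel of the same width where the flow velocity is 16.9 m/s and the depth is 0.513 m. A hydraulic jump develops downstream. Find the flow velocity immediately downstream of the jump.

Fr₁ = V₁/√(g·y₁) = 16.9/√(9.81×0.513) = 7.53.
Conjugate-depth relation: y₂/y₁ = ½[√(1 + 8Fr₁²) − 1] = ½[√455.0 − 1] = 10.2.
y₂ = 10.2 × 0.513 = 5.21 m.
q = V₁·y₁ = 16.9 × 0.513 = 8.67 m²/s.
V₂ = q/y₂ = 8.67/5.21 = 1.66 m/s.

V₂ = 1.66 m/s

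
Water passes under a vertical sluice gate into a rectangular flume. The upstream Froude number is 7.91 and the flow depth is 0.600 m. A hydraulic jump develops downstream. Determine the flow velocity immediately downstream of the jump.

Fr₁ = 7.91 (given).
Sequent-depth ratio: y₂/y₁ = ½[√(1 + 8Fr₁²) − 1] = ½[√501.5 − 1] = 10.7.
y₂ = 10.7 × 0.600 = 6.42 m.
V₁ = Fr₁·√(g·y₁) = 7.91×√(9.81×0.600) = 19.2 m/s; q = V₁·y₁ = 11.5 m²/s.
V₂ = q/y₂ = 11.5/6.42 = 1.79 m/s.

V₂ = 1.79 m/s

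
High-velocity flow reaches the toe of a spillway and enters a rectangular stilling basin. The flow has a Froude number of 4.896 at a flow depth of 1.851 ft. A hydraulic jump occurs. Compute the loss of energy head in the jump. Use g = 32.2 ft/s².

Fr₁ = 4.896 (given).
Bélanger equation: y₂/y₁ = ½[√(1 + 8Fr₁²) − 1] = ½[√192.77 − 1] = 6.442.
y₂ = 6.442 × 1.851 = 11.92 ft.
Head loss: ΔE = (y₂ − y₁)³/(4y₁y₂) = (11.92 − 1.851)³/(4×1.851×11.92) = 1022/88.29 = 11.58 ft.

ΔE = 11.58 ft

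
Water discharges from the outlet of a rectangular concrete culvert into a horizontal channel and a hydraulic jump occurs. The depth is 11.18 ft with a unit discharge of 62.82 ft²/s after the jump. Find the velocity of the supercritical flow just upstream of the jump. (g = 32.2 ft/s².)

V₁ = 36.91 ft/s

V₂ = q/y₂ = 62.82/11.18 = 5.619 ft/s; Fr₂ = V₂/√(g·y₂) = 0.2961.
From the momentum equation (using Fr₂), y₁/y₂ = ½[√(1 + 8Fr₂²) − 1] = ½[√1.7016 − 1] = 0.1522.
y₁ = 0.1522 × 11.18 = 1.702 ft.
V₁ = q/y₁ = 62.82/1.702 = 36.91 ft/s.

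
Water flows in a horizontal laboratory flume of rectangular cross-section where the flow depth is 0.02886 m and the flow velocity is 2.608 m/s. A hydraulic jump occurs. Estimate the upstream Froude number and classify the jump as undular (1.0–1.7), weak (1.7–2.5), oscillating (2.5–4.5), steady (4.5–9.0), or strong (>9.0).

Fr₁ = 4.901; steady jump

Fr₁ = V₁/√(g·y₁) = 2.608/√(9.81×0.02886) = 4.901.
Fr₁ = 4.901 lies in the steady range.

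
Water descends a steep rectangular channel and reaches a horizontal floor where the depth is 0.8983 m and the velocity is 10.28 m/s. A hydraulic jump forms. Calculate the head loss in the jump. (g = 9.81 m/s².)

Fr₁ = V₁/√(g·y₁) = 10.28/√(9.81×0.8983) = 3.463.
From the momentum equation for a rectangular channel, y₂/y₁ = ½[√(1 + 8Fr₁²) − 1] = ½[√96.937 − 1] = 4.423.
y₂ = 4.423 × 0.8983 = 3.973 m.
q = V₁·y₁ = 10.28 × 0.8983 = 9.235 m²/s. V₂ = q/y₂ = 9.235/3.973 = 2.324 m/s. E₁ = y₁ + V₁²/2g = 6.285 m; E₂ = y₂ + V₂²/2g = 4.248 m. ΔE = E₁ − E₂ = 2.036 m.

ΔE = 2.036 m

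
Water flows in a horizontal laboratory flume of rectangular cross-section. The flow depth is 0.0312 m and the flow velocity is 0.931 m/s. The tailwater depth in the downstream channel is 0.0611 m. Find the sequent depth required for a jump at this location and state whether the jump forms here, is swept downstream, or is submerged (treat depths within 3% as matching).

Fr₁ = V₁/√(g·y₁) = 0.931/√(9.81×0.0312) = 1.68.
Conjugate-depth relation: y₂/y₁ = ½[√(1 + 8Fr₁²) − 1] = ½[√23.66 − 1] = 1.93.
y₂ = 1.93 × 0.0312 = 0.0603 m.
Tailwater y_tw = 0.0611 m: y_tw ≈ y₂, so the jump forms here.

y₂ = 0.0603 m; the jump forms here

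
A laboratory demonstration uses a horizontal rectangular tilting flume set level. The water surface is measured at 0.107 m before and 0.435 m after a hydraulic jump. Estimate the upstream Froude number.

For a rectangular channel the momentum equation gives q² = ½·g·y₁·y₂·(y₁ + y₂) = ½×9.81×0.107×0.435×0.542 = 0.124.
q = √0.124 = 0.352 m²/s.
V₁ = q/y₁ = 3.29 m/s; Fr₁ = V₁/√(g·y₁) = 3.21.

Fr₁ = 3.21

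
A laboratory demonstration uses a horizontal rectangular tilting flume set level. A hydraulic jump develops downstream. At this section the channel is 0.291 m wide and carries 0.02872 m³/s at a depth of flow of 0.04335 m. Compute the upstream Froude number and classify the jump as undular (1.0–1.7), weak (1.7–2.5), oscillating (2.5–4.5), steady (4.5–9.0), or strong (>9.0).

q = Q/b = 0.02872/0.291 = 0.09869 m²/s; V₁ = q/y₁ = 2.277 m/s. Fr₁ = V₁/√(g·y₁) = 3.491.
Fr₁ = 3.491 lies in the oscillating range.

Fr₁ = 3.491; oscillating jump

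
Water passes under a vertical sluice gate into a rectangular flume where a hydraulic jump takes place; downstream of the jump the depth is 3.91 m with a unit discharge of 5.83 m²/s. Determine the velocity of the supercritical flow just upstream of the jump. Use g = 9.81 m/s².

V₁ = 14.2 m/s

V₂ = q/y₂ = 5.83/3.91 = 1.49 m/s; Fr₂ = V₂/√(g·y₂) = 0.241.
From the momentum equation (using Fr₂), y₁/y₂ = ½[√(1 + 8Fr₂²) − 1] = ½[√1.464 − 1] = 0.105.
y₁ = 0.105 × 3.91 = 0.410 m.
V₁ = q/y₁ = 5.83/0.410 = 14.2 m/s.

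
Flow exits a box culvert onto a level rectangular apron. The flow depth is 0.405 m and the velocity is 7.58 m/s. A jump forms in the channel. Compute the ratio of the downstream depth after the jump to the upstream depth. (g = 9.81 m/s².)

Fr₁ = V₁/√(g·y₁) = 7.58/√(9.81×0.405) = 3.80.
Bélanger equation: y₂/y₁ = ½[√(1 + 8Fr₁²) − 1] = ½[√116.7 − 1] = 4.90.

y₂/y₁ = 4.90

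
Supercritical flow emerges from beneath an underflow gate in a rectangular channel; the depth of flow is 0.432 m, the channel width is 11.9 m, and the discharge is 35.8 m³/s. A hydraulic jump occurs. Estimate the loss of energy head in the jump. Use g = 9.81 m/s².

q = Q/b = 35.8/11.9 = 3.01 m²/s; V₁ = q/y₁ = 6.96 m/s. Fr₁ = V₁/√(g·y₁) = 3.38.
From the momentum equation for a rectangular channel, y₂/y₁ = ½[√(1 + 8Fr₁²) − 1] = ½[√92.55 − 1] = 4.31.
y₂ = 4.31 × 0.432 = 1.86 m.
Head loss: ΔE = (y₂ − y₁)³/(4y₁y₂) = (1.86 − 0.432)³/(4×0.432×1.86) = 2.92/3.22 = 0.909 m.

ΔE = 0.909 m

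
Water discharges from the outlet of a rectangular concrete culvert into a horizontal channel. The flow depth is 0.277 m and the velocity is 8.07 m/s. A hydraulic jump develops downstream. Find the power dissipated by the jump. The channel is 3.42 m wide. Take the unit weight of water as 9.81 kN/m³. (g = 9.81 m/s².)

Fr₁ = V₁/√(g·y₁) = 8.07/√(9.81×0.277) = 4.90.
Bélanger equation: y₂/y₁ = ½[√(1 + 8Fr₁²) − 1] = ½[√192.7 − 1] = 6.44.
y₂ = 6.44 × 0.277 = 1.78 m.
Head loss: ΔE = (y₂ − y₁)³/(4y₁y₂) = (1.78 − 0.277)³/(4×0.277×1.78) = 3.42/1.98 = 1.73 m.
q = V₁·y₁ = 8.07 × 0.277 = 2.24 m²/s. Q = q·b = 2.24 × 3.42 = 7.65 m³/s. P = γ·Q·ΔE = 9.81 × 7.65 × 1.73 = 130 kW.

P = 130 kW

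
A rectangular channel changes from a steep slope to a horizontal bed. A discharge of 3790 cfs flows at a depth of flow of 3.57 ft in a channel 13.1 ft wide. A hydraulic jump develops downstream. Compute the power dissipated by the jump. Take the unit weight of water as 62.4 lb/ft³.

q = Q/b = 3790/13.1 = 289 ft²/s; V₁ = q/y₁ = 81.0 ft/s. Fr₁ = V₁/√(g·y₁) = 7.56.
Sequent-depth ratio: y₂/y₁ = ½[√(1 + 8Fr₁²) − 1] = ½[√458.1 − 1] = 10.2.
y₂ = 10.2 × 3.57 = 36.4 ft.
Head loss: ΔE = (y₂ − y₁)³/(4y₁y₂) = (36.4 − 3.57)³/(4×3.57×36.4) = 35442/520 = 68.2 ft.
P = γ·Q·ΔE/550 = 62.4 × 3790 × 68.2 / 550 = 29305 hp.

P = 29305 hp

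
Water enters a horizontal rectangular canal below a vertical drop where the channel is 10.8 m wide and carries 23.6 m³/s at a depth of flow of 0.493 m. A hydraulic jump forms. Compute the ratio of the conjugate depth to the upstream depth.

y₂/y₁ = 2.39

q = Q/b = 23.6/10.8 = 2.19 m²/s; V₁ = q/y₁ = 4.43 m/s. Fr₁ = V₁/√(g·y₁) = 2.02.
From the momentum equation for a rectangular channel, y₂/y₁ = ½[√(1 + 8Fr₁²) − 1] = ½[√33.50 − 1] = 2.39.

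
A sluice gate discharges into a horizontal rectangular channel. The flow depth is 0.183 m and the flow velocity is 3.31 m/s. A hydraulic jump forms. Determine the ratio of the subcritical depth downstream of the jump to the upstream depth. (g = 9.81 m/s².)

Fr₁ = V₁/√(g·y₁) = 3.31/√(9.81×0.183) = 2.47.
Sequent-depth ratio: y₂/y₁ = ½[√(1 + 8Fr₁²) − 1] = ½[√49.82 − 1] = 3.03.

y₂/y₁ = 3.03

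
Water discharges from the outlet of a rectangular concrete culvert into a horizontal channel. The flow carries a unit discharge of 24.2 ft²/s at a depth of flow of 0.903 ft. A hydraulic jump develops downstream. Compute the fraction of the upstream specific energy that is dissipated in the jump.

ΔE/E₁ = 0.488 (48.8%)

V₁ = q/y₁ = 24.2/0.903 = 26.8 ft/s. Fr₁ = V₁/√(g·y₁) = 26.8/√(32.2×0.903) = 4.97.
Bélanger equation: y₂/y₁ = ½[√(1 + 8Fr₁²) − 1] = ½[√198.6 − 1] = 6.55.
y₂ = 6.55 × 0.903 = 5.91 ft.
E₁ = y₁ + V₁²/2g = 12.1 ft. ΔE = (y₂ − y₁)³/(4y₁y₂) = 5.88 ft. ΔE/E₁ = 5.88/12.1 = 0.488.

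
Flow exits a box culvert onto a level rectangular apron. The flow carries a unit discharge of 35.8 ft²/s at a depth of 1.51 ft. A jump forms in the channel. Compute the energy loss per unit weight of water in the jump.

V₁ = q/y₁ = 35.8/1.51 = 23.7 ft/s. Fr₁ = V₁/√(g·y₁) = 23.7/√(32.2×1.51) = 3.40.
From the momentum equation for a rectangular channel, y₂/y₁ = ½[√(1 + 8Fr₁²) − 1] = ½[√93.48 − 1] = 4.33.
y₂ = 4.33 × 1.51 = 6.54 ft.
Head loss: ΔE = (y₂ − y₁)³/(4y₁y₂) = (6.54 − 1.51)³/(4×1.51×6.54) = 128/39.5 = 3.23 ft.

ΔE = 3.23 ft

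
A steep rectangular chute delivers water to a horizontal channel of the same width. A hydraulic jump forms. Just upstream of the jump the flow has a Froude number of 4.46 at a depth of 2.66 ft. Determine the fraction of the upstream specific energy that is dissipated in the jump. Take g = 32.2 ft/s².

Fr₁ = 4.46 (given).
By Bélanger, y₂/y₁ = ½[√(1 + 8Fr₁²) − 1] = ½[√160.1 − 1] = 5.83.
y₂ = 5.83 × 2.66 = 15.5 ft.
E₁ = y₁(1 + Fr₁²/2) = 2.66×(1 + 4.46²/2) = 29.1 ft. ΔE = (y₂ − y₁)³/(4y₁y₂) = 12.8 ft. ΔE/E₁ = 12.8/29.1 = 0.441.

ΔE/E₁ = 0.441 (44.1%)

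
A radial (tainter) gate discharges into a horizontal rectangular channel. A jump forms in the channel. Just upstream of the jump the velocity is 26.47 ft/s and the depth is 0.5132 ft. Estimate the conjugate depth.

Fr₁ = V₁/√(g·y₁) = 26.47/√(32.2×0.5132) = 6.512.
Bélanger equation: y₂/y₁ = ½[√(1 + 8Fr₁²) − 1] = ½[√340.20 − 1] = 8.722.
y₂ = 8.722 × 0.5132 = 4.476 ft.

y₂ = 4.476 ft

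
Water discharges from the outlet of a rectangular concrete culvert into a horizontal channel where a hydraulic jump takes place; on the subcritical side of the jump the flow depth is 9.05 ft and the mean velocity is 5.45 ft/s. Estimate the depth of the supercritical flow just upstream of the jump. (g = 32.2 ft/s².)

Fr₂ = V₂/√(g·y₂) = 5.45/√(32.2×9.05) = 0.319.
Since the conjugate-depth ratio holds either way, y₁/y₂ = ½[√(1 + 8Fr₂²) − 1] = ½[√1.815 − 1] = 0.174.
y₁ = 0.174 × 9.05 = 1.57 ft.

y₁ = 1.57 ft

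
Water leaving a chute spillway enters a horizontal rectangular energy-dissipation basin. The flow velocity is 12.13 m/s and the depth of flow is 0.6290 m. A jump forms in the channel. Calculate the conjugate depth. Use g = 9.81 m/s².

y₂ = 4.041 m

Fr₁ = V₁/√(g·y₁) = 12.13/√(9.81×0.6290) = 4.883.
Bélanger equation: y₂/y₁ = ½[√(1 + 8Fr₁²) − 1] = ½[√191.76 − 1] = 6.424.
y₂ = 6.424 × 0.6290 = 4.041 m.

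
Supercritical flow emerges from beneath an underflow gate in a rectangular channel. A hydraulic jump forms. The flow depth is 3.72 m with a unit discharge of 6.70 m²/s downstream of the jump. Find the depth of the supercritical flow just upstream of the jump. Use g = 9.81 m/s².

V₂ = q/y₂ = 6.70/3.72 = 1.80 m/s; Fr₂ = V₂/√(g·y₂) = 0.298.
Applying the sequent-depth relation in reverse, y₁/y₂ = ½[√(1 + 8Fr₂²) − 1] = ½[√1.711 − 1] = 0.154.
y₁ = 0.154 × 3.72 = 0.573 m.

y₁ = 0.573 m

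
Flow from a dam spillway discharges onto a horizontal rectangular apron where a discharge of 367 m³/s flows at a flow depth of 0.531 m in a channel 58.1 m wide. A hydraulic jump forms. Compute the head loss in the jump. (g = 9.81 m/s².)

ΔE = 3.93 m

q = Q/b = 367/58.1 = 6.32 m²/s; V₁ = q/y₁ = 11.9 m/s. Fr₁ = V₁/√(g·y₁) = 5.21.
Conjugate-depth relation: y₂/y₁ = ½[√(1 + 8Fr₁²) − 1] = ½[√218.3 − 1] = 6.89.
y₂ = 6.89 × 0.531 = 3.66 m.
V₂ = q/y₂ = 6.32/3.66 = 1.73 m/s. E₁ = y₁ + V₁²/2g = 7.74 m; E₂ = y₂ + V₂²/2g = 3.81 m. ΔE = E₁ − E₂ = 3.93 m.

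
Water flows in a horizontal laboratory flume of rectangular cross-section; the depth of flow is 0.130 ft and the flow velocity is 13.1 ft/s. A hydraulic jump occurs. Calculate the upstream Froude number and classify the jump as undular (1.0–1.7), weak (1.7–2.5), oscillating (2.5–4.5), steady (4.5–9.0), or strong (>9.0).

Fr₁ = 6.40; steady jump

Fr₁ = V₁/√(g·y₁) = 13.1/√(32.2×0.130) = 6.40.
Fr₁ = 6.40 lies in the steady range.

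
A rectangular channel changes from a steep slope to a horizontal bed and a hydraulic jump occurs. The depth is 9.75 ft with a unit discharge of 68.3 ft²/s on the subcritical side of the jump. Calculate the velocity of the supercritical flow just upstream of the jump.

V₂ = q/y₂ = 68.3/9.75 = 7.01 ft/s; Fr₂ = V₂/√(g·y₂) = 0.395.
Applying the sequent-depth relation in reverse, y₁/y₂ = ½[√(1 + 8Fr₂²) − 1] = ½[√2.250 − 1] = 0.250.
y₁ = 0.250 × 9.75 = 2.44 ft.
V₁ = q/y₁ = 68.3/2.44 = 28.0 ft/s.

V₁ = 28.0 ft/s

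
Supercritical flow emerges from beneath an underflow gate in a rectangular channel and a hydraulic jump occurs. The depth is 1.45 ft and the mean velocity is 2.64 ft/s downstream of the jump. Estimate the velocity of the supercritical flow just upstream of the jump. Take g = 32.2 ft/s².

Fr₂ = V₂/√(g·y₂) = 2.64/√(32.2×1.45) = 0.386.
Applying the sequent-depth relation in reverse, y₁/y₂ = ½[√(1 + 8Fr₂²) − 1] = ½[√2.194 − 1] = 0.241.
y₁ = 0.241 × 1.45 = 0.349 ft.
V₁ = q/y₁ = 3.83/0.349 = 11.0 ft/s.

V₁ = 11.0 ft/s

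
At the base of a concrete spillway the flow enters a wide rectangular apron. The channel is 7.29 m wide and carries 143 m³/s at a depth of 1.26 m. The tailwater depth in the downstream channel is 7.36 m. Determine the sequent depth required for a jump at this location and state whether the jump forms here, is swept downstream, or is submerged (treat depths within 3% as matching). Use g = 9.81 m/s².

y₂ = 7.29 m; the jump forms here

q = Q/b = 143/7.29 = 19.6 m²/s; V₁ = q/y₁ = 15.6 m/s. Fr₁ = V₁/√(g·y₁) = 4.43.
Bélanger equation: y₂/y₁ = ½[√(1 + 8Fr₁²) − 1] = ½[√157.9 − 1] = 5.78.
y₂ = 5.78 × 1.26 = 7.29 m.
Tailwater y_tw = 7.36 m: y_tw ≈ y₂, so the jump forms here.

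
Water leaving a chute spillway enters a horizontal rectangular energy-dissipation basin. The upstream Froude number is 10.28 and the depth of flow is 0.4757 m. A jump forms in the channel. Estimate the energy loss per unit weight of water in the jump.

Fr₁ = 10.28 (given).
Sequent-depth ratio: y₂/y₁ = ½[√(1 + 8Fr₁²) − 1] = ½[√846.43 − 1] = 14.05.
y₂ = 14.05 × 0.4757 = 6.682 m.
Head loss: ΔE = (y₂ − y₁)³/(4y₁y₂) = (6.682 − 0.4757)³/(4×0.4757×6.682) = 239.1/12.71 = 18.80 m.

ΔE = 18.80 m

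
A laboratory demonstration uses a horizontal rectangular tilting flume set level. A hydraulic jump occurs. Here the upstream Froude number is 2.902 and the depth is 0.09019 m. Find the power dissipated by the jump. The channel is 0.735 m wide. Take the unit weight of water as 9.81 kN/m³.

P = 0.2013 kW

Fr₁ = 2.902 (given).
Conjugate-depth relation: y₂/y₁ = ½[√(1 + 8Fr₁²) − 1] = ½[√68.373 − 1] = 3.634.
y₂ = 3.634 × 0.09019 = 0.3278 m.
Head loss: ΔE = (y₂ − y₁)³/(4y₁y₂) = (0.3278 − 0.09019)³/(4×0.09019×0.3278) = 0.01341/0.1183 = 0.1134 m.
V₁ = Fr₁·√(g·y₁) = 2.902×√(9.81×0.09019) = 2.730 m/s; q = V₁·y₁ = 0.2462 m²/s. Q = q·b = 0.2462 × 0.735 = 0.1809 m³/s. P = γ·Q·ΔE = 9.81 × 0.1809 × 0.1134 = 0.2013 kW.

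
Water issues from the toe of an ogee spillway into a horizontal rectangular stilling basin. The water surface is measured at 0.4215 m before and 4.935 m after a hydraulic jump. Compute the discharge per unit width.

q = 7.393 m²/s

For a rectangular channel the momentum equation gives q² = ½·g·y₁·y₂·(y₁ + y₂) = ½×9.81×0.4215×4.935×5.356 = 54.65.
q = √54.65 = 7.393 m²/s.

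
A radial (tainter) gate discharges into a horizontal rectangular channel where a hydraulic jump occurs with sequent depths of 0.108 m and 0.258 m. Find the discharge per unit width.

For a rectangular channel the momentum equation gives q² = ½·g·y₁·y₂·(y₁ + y₂) = ½×9.81×0.108×0.258×0.366 = 0.0500.
q = √0.0500 = 0.224 m²/s.

q = 0.224 m²/s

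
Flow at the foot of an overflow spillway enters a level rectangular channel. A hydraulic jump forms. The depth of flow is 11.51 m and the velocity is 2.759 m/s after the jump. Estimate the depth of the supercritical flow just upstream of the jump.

y₁ = 1.385 m

Fr₂ = V₂/√(g·y₂) = 2.759/√(9.81×11.51) = 0.2596.
From the momentum equation (using Fr₂), y₁/y₂ = ½[√(1 + 8Fr₂²) − 1] = ½[√1.5393 − 1] = 0.1203.
y₁ = 0.1203 × 11.51 = 1.385 m.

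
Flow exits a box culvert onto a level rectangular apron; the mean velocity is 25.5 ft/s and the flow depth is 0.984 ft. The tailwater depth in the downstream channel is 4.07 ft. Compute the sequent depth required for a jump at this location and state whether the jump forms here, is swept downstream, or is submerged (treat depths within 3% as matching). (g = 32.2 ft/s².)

y₂ = 5.83 ft; the jump is swept downstream

Fr₁ = V₁/√(g·y₁) = 25.5/√(32.2×0.984) = 4.53.
Conjugate-depth relation: y₂/y₁ = ½[√(1 + 8Fr₁²) − 1] = ½[√165.2 − 1] = 5.93.
y₂ = 5.93 × 0.984 = 5.83 ft.
Tailwater y_tw = 4.07 ft: y_tw < y₂, so the jump is swept downstream.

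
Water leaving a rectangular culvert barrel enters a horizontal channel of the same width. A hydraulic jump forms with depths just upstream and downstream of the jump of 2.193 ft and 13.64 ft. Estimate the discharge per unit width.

q = 87.32 ft²/s

For a rectangular channel the momentum equation gives q² = ½·g·y₁·y₂·(y₁ + y₂) = ½×32.2×2.193×13.64×15.83 = 7625.
q = √7625 = 87.32 ft²/s.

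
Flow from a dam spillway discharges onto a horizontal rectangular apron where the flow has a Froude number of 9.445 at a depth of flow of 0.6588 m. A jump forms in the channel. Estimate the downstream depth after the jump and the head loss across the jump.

Fr₁ = 9.445 (given).
Conjugate-depth relation: y₂/y₁ = ½[√(1 + 8Fr₁²) − 1] = ½[√714.66 − 1] = 12.87.
y₂ = 12.87 × 0.6588 = 8.477 m.
V₁ = Fr₁·√(g·y₁) = 9.445×√(9.81×0.6588) = 24.01 m/s; q = V₁·y₁ = 15.82 m²/s. V₂ = q/y₂ = 15.82/8.477 = 1.866 m/s. E₁ = y₁ + V₁²/2g = 30.04 m; E₂ = y₂ + V₂²/2g = 8.654 m. ΔE = E₁ − E₂ = 21.39 m.

y₂ = 8.477 m; ΔE = 21.39 m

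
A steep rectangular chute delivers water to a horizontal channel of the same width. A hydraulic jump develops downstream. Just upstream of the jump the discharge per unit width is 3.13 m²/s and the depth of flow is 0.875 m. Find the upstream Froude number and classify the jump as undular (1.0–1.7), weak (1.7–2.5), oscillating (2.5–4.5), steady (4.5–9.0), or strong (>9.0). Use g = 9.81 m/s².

V₁ = q/y₁ = 3.13/0.875 = 3.58 m/s. Fr₁ = V₁/√(g·y₁) = 3.58/√(9.81×0.875) = 1.22.
Fr₁ = 1.22 lies in the undular range.

Fr₁ = 1.22; undular jump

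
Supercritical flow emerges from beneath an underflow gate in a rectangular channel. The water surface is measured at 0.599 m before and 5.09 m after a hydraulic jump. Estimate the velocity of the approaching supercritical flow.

V₁ = 15.4 m/s

For a rectangular channel the momentum equation gives q² = ½·g·y₁·y₂·(y₁ + y₂) = ½×9.81×0.599×5.09×5.69 = 85.1.
q = √85.1 = 9.22 m²/s.
V₁ = q/y₁ = 9.22/0.599 = 15.4 m/s.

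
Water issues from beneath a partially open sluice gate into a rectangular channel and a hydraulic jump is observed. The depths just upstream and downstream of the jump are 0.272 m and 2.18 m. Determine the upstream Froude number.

For a rectangular channel the momentum equation gives q² = ½·g·y₁·y₂·(y₁ + y₂) = ½×9.81×0.272×2.18×2.45 = 7.13.
q = √7.13 = 2.67 m²/s.
V₁ = q/y₁ = 9.82 m/s; Fr₁ = V₁/√(g·y₁) = 6.01.

Fr₁ = 6.01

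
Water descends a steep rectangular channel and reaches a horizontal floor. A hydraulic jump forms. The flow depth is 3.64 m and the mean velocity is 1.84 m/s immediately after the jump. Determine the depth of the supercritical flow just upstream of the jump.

Fr₂ = V₂/√(g·y₂) = 1.84/√(9.81×3.64) = 0.308.
Applying the sequent-depth relation in reverse, y₁/y₂ = ½[√(1 + 8Fr₂²) − 1] = ½[√1.758 − 1] = 0.163.
y₁ = 0.163 × 3.64 = 0.593 m.

y₁ = 0.593 m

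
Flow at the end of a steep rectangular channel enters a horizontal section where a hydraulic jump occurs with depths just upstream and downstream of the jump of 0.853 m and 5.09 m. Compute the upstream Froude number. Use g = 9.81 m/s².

For a rectangular channel the momentum equation gives q² = ½·g·y₁·y₂·(y₁ + y₂) = ½×9.81×0.853×5.09×5.94 = 127.
q = √127 = 11.3 m²/s.
V₁ = q/y₁ = 13.2 m/s; Fr₁ = V₁/√(g·y₁) = 4.56.

Fr₁ = 4.56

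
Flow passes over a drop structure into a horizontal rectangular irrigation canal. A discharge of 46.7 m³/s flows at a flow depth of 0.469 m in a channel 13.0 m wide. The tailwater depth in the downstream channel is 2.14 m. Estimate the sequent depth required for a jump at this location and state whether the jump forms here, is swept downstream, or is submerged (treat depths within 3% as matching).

y₂ = 2.15 m; the jump forms here

q = Q/b = 46.7/13.0 = 3.59 m²/s; V₁ = q/y₁ = 7.66 m/s. Fr₁ = V₁/√(g·y₁) = 3.57.
By Bélanger, y₂/y₁ = ½[√(1 + 8Fr₁²) − 1] = ½[√103.0 − 1] = 4.57.
y₂ = 4.57 × 0.469 = 2.15 m.
Tailwater y_tw = 2.14 m: y_tw ≈ y₂, so the jump forms here.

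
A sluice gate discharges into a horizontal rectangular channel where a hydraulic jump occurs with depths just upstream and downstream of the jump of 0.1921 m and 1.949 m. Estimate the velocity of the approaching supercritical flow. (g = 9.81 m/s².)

V₁ = 10.32 m/s

For a rectangular channel the momentum equation gives q² = ½·g·y₁·y₂·(y₁ + y₂) = ½×9.81×0.1921×1.949×2.141 = 3.932.
q = √3.932 = 1.983 m²/s.
V₁ = q/y₁ = 1.983/0.1921 = 10.32 m/s.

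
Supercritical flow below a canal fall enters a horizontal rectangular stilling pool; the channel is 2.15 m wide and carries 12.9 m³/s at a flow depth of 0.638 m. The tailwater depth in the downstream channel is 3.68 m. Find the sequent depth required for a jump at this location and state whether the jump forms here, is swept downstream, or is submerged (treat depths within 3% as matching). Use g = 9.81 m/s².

q = Q/b = 12.9/2.15 = 6.00 m²/s; V₁ = q/y₁ = 9.40 m/s. Fr₁ = V₁/√(g·y₁) = 3.76.
From the momentum equation for a rectangular channel, y₂/y₁ = ½[√(1 + 8Fr₁²) − 1] = ½[√114.0 − 1] = 4.84.
y₂ = 4.84 × 0.638 = 3.09 m.
Tailwater y_tw = 3.68 m: y_tw > y₂, so the jump is submerged.

y₂ = 3.09 m; the jump is submerged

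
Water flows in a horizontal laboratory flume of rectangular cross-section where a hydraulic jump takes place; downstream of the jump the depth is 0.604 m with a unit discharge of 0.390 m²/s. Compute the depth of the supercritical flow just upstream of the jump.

y₁ = 0.0755 m

V₂ = q/y₂ = 0.390/0.604 = 0.646 m/s; Fr₂ = V₂/√(g·y₂) = 0.265.
Since the conjugate-depth ratio holds either way, y₁/y₂ = ½[√(1 + 8Fr₂²) − 1] = ½[√1.563 − 1] = 0.125.
y₁ = 0.125 × 0.604 = 0.0755 m.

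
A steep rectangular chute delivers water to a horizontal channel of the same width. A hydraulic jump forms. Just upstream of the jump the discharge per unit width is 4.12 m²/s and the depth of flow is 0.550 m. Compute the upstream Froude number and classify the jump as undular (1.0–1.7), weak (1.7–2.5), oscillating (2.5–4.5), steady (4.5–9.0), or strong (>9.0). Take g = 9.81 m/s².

V₁ = q/y₁ = 4.12/0.550 = 7.49 m/s. Fr₁ = V₁/√(g·y₁) = 7.49/√(9.81×0.550) = 3.22.
Fr₁ = 3.22 lies in the oscillating range.

Fr₁ = 3.22; oscillating jump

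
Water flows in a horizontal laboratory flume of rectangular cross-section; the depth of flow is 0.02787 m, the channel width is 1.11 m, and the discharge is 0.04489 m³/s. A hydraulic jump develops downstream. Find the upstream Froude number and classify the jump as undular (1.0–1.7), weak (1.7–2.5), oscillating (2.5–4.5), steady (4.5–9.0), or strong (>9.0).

q = Q/b = 0.04489/1.11 = 0.04044 m²/s; V₁ = q/y₁ = 1.451 m/s. Fr₁ = V₁/√(g·y₁) = 2.775.
Fr₁ = 2.775 lies in the oscillating range.

Fr₁ = 2.775; oscillating jump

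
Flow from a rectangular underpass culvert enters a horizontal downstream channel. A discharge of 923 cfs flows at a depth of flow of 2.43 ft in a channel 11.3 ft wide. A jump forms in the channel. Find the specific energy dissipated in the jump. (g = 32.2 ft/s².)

q = Q/b = 923/11.3 = 81.7 ft²/s; V₁ = q/y₁ = 33.6 ft/s. Fr₁ = V₁/√(g·y₁) = 3.80.
Sequent-depth ratio: y₂/y₁ = ½[√(1 + 8Fr₁²) − 1] = ½[√116.5 − 1] = 4.90.
y₂ = 4.90 × 2.43 = 11.9 ft.
V₂ = q/y₂ = 81.7/11.9 = 6.86 ft/s. E₁ = y₁ + V₁²/2g = 20.0 ft; E₂ = y₂ + V₂²/2g = 12.6 ft. ΔE = E₁ − E₂ = 7.34 ft.

ΔE = 7.34 ft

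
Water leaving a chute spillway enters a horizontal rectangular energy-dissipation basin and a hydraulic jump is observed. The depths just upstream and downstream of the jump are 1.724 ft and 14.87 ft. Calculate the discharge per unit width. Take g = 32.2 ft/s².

q = 82.76 ft²/s

For a rectangular channel the momentum equation gives q² = ½·g·y₁·y₂·(y₁ + y₂) = ½×32.2×1.724×14.87×16.59 = 6849.
q = √6849 = 82.76 ft²/s.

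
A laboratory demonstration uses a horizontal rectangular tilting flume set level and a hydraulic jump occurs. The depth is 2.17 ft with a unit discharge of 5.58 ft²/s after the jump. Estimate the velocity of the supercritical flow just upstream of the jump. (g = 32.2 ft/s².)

V₂ = q/y₂ = 5.58/2.17 = 2.57 ft/s; Fr₂ = V₂/√(g·y₂) = 0.308.
From the momentum equation (using Fr₂), y₁/y₂ = ½[√(1 + 8Fr₂²) − 1] = ½[√1.757 − 1] = 0.163.
y₁ = 0.163 × 2.17 = 0.353 ft.
V₁ = q/y₁ = 5.58/0.353 = 15.8 ft/s.

V₁ = 15.8 ft/s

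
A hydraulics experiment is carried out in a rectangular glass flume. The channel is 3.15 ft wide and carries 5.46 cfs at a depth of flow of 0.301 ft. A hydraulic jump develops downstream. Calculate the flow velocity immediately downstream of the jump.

V₂ = 2.66 ft/s

q = Q/b = 5.46/3.15 = 1.73 ft²/s; V₁ = q/y₁ = 5.76 ft/s. Fr₁ = V₁/√(g·y₁) = 1.85.
Bélanger equation: y₂/y₁ = ½[√(1 + 8Fr₁²) − 1] = ½[√28.37 − 1] = 2.16.
y₂ = 2.16 × 0.301 = 0.651 ft.
V₂ = q/y₂ = 1.73/0.651 = 2.66 ft/s.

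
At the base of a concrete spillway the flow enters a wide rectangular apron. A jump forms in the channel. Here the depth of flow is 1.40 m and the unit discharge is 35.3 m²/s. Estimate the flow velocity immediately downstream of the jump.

V₁ = q/y₁ = 35.3/1.40 = 25.2 m/s. Fr₁ = V₁/√(g·y₁) = 25.2/√(9.81×1.40) = 6.80.
Bélanger equation: y₂/y₁ = ½[√(1 + 8Fr₁²) − 1] = ½[√371.3 − 1] = 9.13.
y₂ = 9.13 × 1.40 = 12.8 m.
V₂ = q/y₂ = 35.3/12.8 = 2.76 m/s.

V₂ = 2.76 m/s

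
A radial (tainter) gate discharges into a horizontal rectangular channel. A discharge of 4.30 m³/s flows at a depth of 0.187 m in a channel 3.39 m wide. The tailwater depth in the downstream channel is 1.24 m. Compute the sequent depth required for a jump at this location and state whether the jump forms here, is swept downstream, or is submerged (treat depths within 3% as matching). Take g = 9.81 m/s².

q = Q/b = 4.30/3.39 = 1.27 m²/s; V₁ = q/y₁ = 6.78 m/s. Fr₁ = V₁/√(g·y₁) = 5.01.
Bélanger equation: y₂/y₁ = ½[√(1 + 8Fr₁²) − 1] = ½[√201.6 − 1] = 6.60.
y₂ = 6.60 × 0.187 = 1.23 m.
Tailwater y_tw = 1.24 m: y_tw ≈ y₂, so the jump forms here.

y₂ = 1.23 m; the jump forms here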